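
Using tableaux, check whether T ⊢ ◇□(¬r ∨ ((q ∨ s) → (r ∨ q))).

Tableau for the negation ¬◇□(¬r ∨ ((q ∨ s) → (r ∨ q))):
1. ¬◇□(¬r ∨ ((q ∨ s) → (r ∨ q))), 0
2. ¬□(¬r ∨ ((q ∨ s) → (r ∨ q))), 0
3. ¬(¬r ∨ ((q ∨ s) → (r ∨ q))), 1
4. r, 1
5. ¬((q ∨ s) → (r ∨ q)), 1
6. q ∨ s, 1
7. ¬(r ∨ q), 1
8. ¬r, 1
9. ¬q, 1
Accessibility: 0R0, 0R1, 1R1
Branch closes: r and ¬r both at 1.
All branches of the negation close; one closing branch shown above.

Valid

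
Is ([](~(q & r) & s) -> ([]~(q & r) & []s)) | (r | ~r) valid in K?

Valid

Tableau for the negation ~(([](~(q & r) & s) -> ([]~(q & r) & []s)) | (r | ~r)):
1. ~(([](~(q & r) & s) -> ([]~(q & r) & []s)) | (r | ~r)), u
2. ~([](~(q & r) & s) -> ([]~(q & r) & []s)), u   [~|-rule on 1]
3. ~(r | ~r), u   [~|-rule on 1]
4. [](~(q & r) & s), u   [~->-rule on 2]
5. ~([]~(q & r) & []s), u   [~->-rule on 2]
6. ~r, u   [~|-rule on 3]
7. r, u   [~|-rule on 3]
Branch closes: r and ~r both at u.
Every branch of the negation's tableau closes; the branch above is one of them.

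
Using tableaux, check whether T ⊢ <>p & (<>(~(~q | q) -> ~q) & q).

Tableau for the negation ~(<>p & (<>(~(~q | q) -> ~q) & q)):
1. ~(<>p & (<>(~(~q | q) -> ~q) & q)), 0
2. ~(<>(~(~q | q) -> ~q) & q), 0   [~&-rule on 1 (branches; this branch)]
3. ~q, 0   [~&-rule on 2 (branches; this branch)]
Accessibility: 0R0
The negation has an open branch (countermodel exists).

Invalid (countermodel exists)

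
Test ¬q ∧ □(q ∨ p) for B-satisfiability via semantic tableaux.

Satisfiable (open branch found)

1. ¬q ∧ □(q ∨ p), w0
2. ¬q, w0
3. □(q ∨ p), w0
4. q ∨ p, w0
5. p, w0
Accessibility: w0Rw0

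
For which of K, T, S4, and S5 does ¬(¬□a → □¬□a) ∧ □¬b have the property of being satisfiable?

K, T, S4

S4-tableau for the formula:
1. ¬(¬□a → □¬□a) ∧ □¬b, u
2. ¬(¬□a → □¬□a), u
3. □¬b, u
4. ¬□a, u
5. ¬□¬□a, u
6. ¬b, u
7. ¬a, v
8. ¬b, v
9. □a, w
10. ¬b, w
11. a, w
Accessibility: uRu, uRv, uRw, vRv, wRw
Complete open branch: satisfiable in S4, hence also in K, T (this S4-model is also a K-model and a T-model).
S5-tableau for the formula:
1. ¬(¬□a → □¬□a) ∧ □¬b, u
2. ¬(¬□a → □¬□a), u
3. □¬b, u
4. ¬□a, u
5. ¬□¬□a, u
6. ¬b, u
7. ¬a, v
8. ¬b, v
9. □a, w
10. ¬b, w
11. a, u
12. a, v
Accessibility: uRu, uRv, uRw, vRu, vRv, vRw, wRu, wRv, wRw
Branch closes: a and ¬a both at v.
Every branch closes (one shown): unsatisfiable in S5.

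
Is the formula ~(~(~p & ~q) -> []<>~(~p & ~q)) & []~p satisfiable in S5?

Unsatisfiable (every branch closes)

1. ~(~(~p & ~q) -> []<>~(~p & ~q)) & []~p, u
2. ~(~(~p & ~q) -> []<>~(~p & ~q)), u
3. []~p, u
4. ~(~p & ~q), u
5. ~[]<>~(~p & ~q), u
6. ~p, u
7. q, u
8. ~<>~(~p & ~q), v
9. ~p, v
10. ~p & ~q, u
11. ~q, u
Accessibility: uRu, uRv, vRu, vRv
Branch closes: q and ~q both at u.
(One branch shown.) All branches close.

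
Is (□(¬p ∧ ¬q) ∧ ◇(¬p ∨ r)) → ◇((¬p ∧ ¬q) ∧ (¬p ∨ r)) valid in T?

Yes, valid

Tableau for the negation ¬((□(¬p ∧ ¬q) ∧ ◇(¬p ∨ r)) → ◇((¬p ∧ ¬q) ∧ (¬p ∨ r))):
1. ¬((□(¬p ∧ ¬q) ∧ ◇(¬p ∨ r)) → ◇((¬p ∧ ¬q) ∧ (¬p ∨ r))), w0
2. □(¬p ∧ ¬q) ∧ ◇(¬p ∨ r), w0
3. ¬◇((¬p ∧ ¬q) ∧ (¬p ∨ r)), w0
4. □(¬p ∧ ¬q), w0
5. ◇(¬p ∨ r), w0
6. ¬((¬p ∧ ¬q) ∧ (¬p ∨ r)), w0
7. ¬p ∧ ¬q, w0
8. ¬p, w0
9. ¬q, w0
10. ¬(¬p ∨ r), w0
11. p, w0
12. ¬r, w0
Accessibility: w0Rw0
Branch closes: p and ¬p both at w0.
All branches of the negation close; one closing branch shown above.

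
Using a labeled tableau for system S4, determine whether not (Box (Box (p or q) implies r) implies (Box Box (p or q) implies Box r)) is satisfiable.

Unsatisfiable

1. not (Box (Box (p or q) implies r) implies (Box Box (p or q) implies Box r)), 0
2. Box (Box (p or q) implies r), 0
3. not (Box Box (p or q) implies Box r), 0
4. Box Box (p or q), 0
5. not Box r, 0
6. Box (p or q) implies r, 0
7. Box (p or q), 0
8. p or q, 0
9. r, 0
10. q, 0
11. not r, 1
12. Box (p or q) implies r, 1
13. Box (p or q), 1
14. p or q, 1
15. not Box (p or q), 1
16. q, 1
17. not (p or q), 2
18. not p, 2
19. not q, 2
20. Box (p or q) implies r, 2
21. Box (p or q), 2
22. p or q, 2
23. r, 2
24. q, 2
Accessibility: 0R0, 0R1, 0R2, 1R1, 1R2, 2R2
Branch closes: q and not q both at 2.
Every branch closes; the branch above is one of them.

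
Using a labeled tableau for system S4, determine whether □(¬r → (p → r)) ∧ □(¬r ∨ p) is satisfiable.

1. □(¬r → (p → r)) ∧ □(¬r ∨ p), w0
2. □(¬r → (p → r)), w0
3. □(¬r ∨ p), w0
4. ¬r → (p → r), w0
5. ¬r ∨ p, w0
6. p → r, w0
7. p, w0
8. r, w0
Accessibility: w0Rw0

Satisfiable (open branch found)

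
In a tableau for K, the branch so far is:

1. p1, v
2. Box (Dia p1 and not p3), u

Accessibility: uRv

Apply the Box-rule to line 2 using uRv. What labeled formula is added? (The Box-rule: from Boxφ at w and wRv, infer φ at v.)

Dia p1 and not p3, v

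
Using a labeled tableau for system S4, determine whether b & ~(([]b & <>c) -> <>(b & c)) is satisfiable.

1. b & ~(([]b & <>c) -> <>(b & c)), u
2. b, u   [&-rule on 1]
3. ~(([]b & <>c) -> <>(b & c)), u   [&-rule on 1]
4. []b & <>c, u   [~->-rule on 3]
5. ~<>(b & c), u   [~->-rule on 3]
6. []b, u   [&-rule on 4]
7. <>c, u   [&-rule on 4]
8. ~(b & c), u   [~<>-rule on 5 via uRu]
9. ~c, u   [~&-rule on 8 (branches; this branch)]
10. c, v   [<>-rule on 7: fresh world v, uRv]
11. ~(b & c), v   [~<>-rule on 5 via uRv]
12. b, v   [[]-rule on 6 via uRv]
13. ~c, v   [~&-rule on 11 (branches; this branch)]
Accessibility: uRu, uRv, vRv
Branch closes: c and ~c both at v.
Every branch closes; the branch above is one of them.

Unsatisfiable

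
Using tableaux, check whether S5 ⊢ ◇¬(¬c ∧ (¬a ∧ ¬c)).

Tableau for the negation ¬◇¬(¬c ∧ (¬a ∧ ¬c)):
1. ¬◇¬(¬c ∧ (¬a ∧ ¬c)), u
2. ¬c ∧ (¬a ∧ ¬c), u
3. ¬c, u
4. ¬a ∧ ¬c, u
5. ¬a, u
Accessibility: uRu
The negation has an open branch (countermodel exists).

Invalid (countermodel exists)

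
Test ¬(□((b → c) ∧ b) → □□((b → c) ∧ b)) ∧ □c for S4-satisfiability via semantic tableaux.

1. ¬(□((b → c) ∧ b) → □□((b → c) ∧ b)) ∧ □c, w0
2. ¬(□((b → c) ∧ b) → □□((b → c) ∧ b)), w0   [∧-rule on 1]
3. □c, w0   [∧-rule on 1]
4. □((b → c) ∧ b), w0   [¬→-rule on 2]
5. ¬□□((b → c) ∧ b), w0   [¬→-rule on 2]
6. c, w0   [□-rule on 3 via w0Rw0]
7. (b → c) ∧ b, w0   [□-rule on 4 via w0Rw0]
8. b → c, w0   [∧-rule on 7]
9. b, w0   [∧-rule on 7]
10. ¬□((b → c) ∧ b), w1   [¬□-rule on 5: fresh world w1, w0Rw1]
11. c, w1   [□-rule on 3 via w0Rw1]
12. (b → c) ∧ b, w1   [□-rule on 4 via w0Rw1]
13. b → c, w1   [∧-rule on 12]
14. b, w1   [∧-rule on 12]
15. ¬((b → c) ∧ b), w2   [¬□-rule on 10: fresh world w2, w1Rw2]
16. c, w2   [□-rule on 3 via w0Rw2]
17. (b → c) ∧ b, w2   [□-rule on 4 via w0Rw2]
18. b → c, w2   [∧-rule on 17]
19. b, w2   [∧-rule on 17]
20. ¬(b → c), w2   [¬∧-rule on 15 (branches; this branch)]
21. ¬c, w2   [¬→-rule on 20]
Accessibility: w0Rw0, w0Rw1, w0Rw2, w1Rw1, w1Rw2, w2Rw2
Branch closes: c and ¬c both at w2.
All branches of the tableau close; one closing branch shown above.

No, unsatisfiable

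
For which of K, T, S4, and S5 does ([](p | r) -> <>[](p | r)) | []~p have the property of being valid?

K-tableau for the negation ~(([](p | r) -> <>[](p | r)) | []~p):
1. ~(([](p | r) -> <>[](p | r)) | []~p), 0
2. ~([](p | r) -> <>[](p | r)), 0
3. ~[]~p, 0
4. [](p | r), 0
5. ~<>[](p | r), 0
6. p, 1
7. p | r, 1
8. ~[](p | r), 1
9. r, 1
10. ~(p | r), 2
11. ~p, 2
12. ~r, 2
Accessibility: 0R1, 1R2
Complete open branch: countermodel on a K-frame, so not valid in K.
T-tableau for the negation ~(([](p | r) -> <>[](p | r)) | []~p):
1. ~(([](p | r) -> <>[](p | r)) | []~p), 0
2. ~([](p | r) -> <>[](p | r)), 0
3. ~[]~p, 0
4. [](p | r), 0
5. ~<>[](p | r), 0
6. p | r, 0
7. ~[](p | r), 0
8. r, 0
9. p, 1
10. p | r, 1
11. ~[](p | r), 1
12. r, 1
13. ~(p | r), 2
14. ~p, 2
15. ~r, 2
16. p | r, 2
17. ~[](p | r), 2
18. r, 2
Accessibility: 0R0, 0R1, 0R2, 1R1, 2R2
Branch closes: r and ~r both at 2.
Every branch closes (one shown): valid in T, hence also in S4, S5 (every theorem of T is a theorem of S4 and S5).

T, S4, S5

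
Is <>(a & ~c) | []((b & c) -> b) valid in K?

Tableau for the negation ~(<>(a & ~c) | []((b & c) -> b)):
1. ~(<>(a & ~c) | []((b & c) -> b)), u
2. ~<>(a & ~c), u
3. ~[]((b & c) -> b), u
4. ~((b & c) -> b), v
5. b & c, v
6. ~b, v
7. b, v
8. c, v
Accessibility: uRv
Branch closes: b and ~b both at v.
All branches of the negation close; one closing branch shown above.

Valid in K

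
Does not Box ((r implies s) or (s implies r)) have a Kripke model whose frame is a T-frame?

1. not Box ((r implies s) or (s implies r)), 0
2. not ((r implies s) or (s implies r)), 1   [neg-Box-rule on 1: fresh world 1, 0R1]
3. not (r implies s), 1   [neg-or-rule on 2]
4. not (s implies r), 1   [neg-or-rule on 2]
5. r, 1   [neg-implies-rule on 3]
6. not s, 1   [neg-implies-rule on 3]
7. s, 1   [neg-implies-rule on 4]
8. not r, 1   [neg-implies-rule on 4]
Accessibility: 0R0, 0R1, 1R1
Branch closes: s and not s both at 1.
Every branch closes; the branch above is one of them.

Unsatisfiable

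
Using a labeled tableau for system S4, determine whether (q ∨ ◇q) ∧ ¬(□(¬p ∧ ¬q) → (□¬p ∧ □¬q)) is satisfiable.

No, unsatisfiable

1. (q ∨ ◇q) ∧ ¬(□(¬p ∧ ¬q) → (□¬p ∧ □¬q)), 0
2. q ∨ ◇q, 0
3. ¬(□(¬p ∧ ¬q) → (□¬p ∧ □¬q)), 0
4. □(¬p ∧ ¬q), 0
5. ¬(□¬p ∧ □¬q), 0
6. ¬p ∧ ¬q, 0
7. ¬p, 0
8. ¬q, 0
9. ◇q, 0
10. ¬□¬q, 0
11. q, 1
12. ¬p ∧ ¬q, 1
13. ¬p, 1
14. ¬q, 1
Accessibility: 0R0, 0R1, 1R1
Branch closes: q and ¬q both at 1.
All branches of the tableau close; one closing branch shown above.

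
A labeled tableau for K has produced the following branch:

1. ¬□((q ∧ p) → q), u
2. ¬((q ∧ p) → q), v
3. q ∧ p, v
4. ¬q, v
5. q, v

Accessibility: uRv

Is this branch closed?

Both q and ¬q appear at v.

Yes, closed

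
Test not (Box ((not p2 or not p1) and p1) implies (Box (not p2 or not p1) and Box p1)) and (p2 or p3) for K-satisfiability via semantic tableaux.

1. not (Box ((not p2 or not p1) and p1) implies (Box (not p2 or not p1) and Box p1)) and (p2 or p3), 0
2. not (Box ((not p2 or not p1) and p1) implies (Box (not p2 or not p1) and Box p1)), 0
3. p2 or p3, 0
4. Box ((not p2 or not p1) and p1), 0
5. not (Box (not p2 or not p1) and Box p1), 0
6. p3, 0
7. not Box (not p2 or not p1), 0
8. not (not p2 or not p1), 1
9. p2, 1
10. p1, 1
11. (not p2 or not p1) and p1, 1
12. not p2 or not p1, 1
13. not p1, 1
Accessibility: 0R1
Branch closes: p1 and not p1 both at 1.
Every branch closes; the branch above is one of them.

No, unsatisfiable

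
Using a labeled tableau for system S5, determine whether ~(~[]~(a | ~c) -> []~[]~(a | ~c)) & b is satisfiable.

No, unsatisfiable

1. ~(~[]~(a | ~c) -> []~[]~(a | ~c)) & b, w0
2. ~(~[]~(a | ~c) -> []~[]~(a | ~c)), w0
3. b, w0
4. ~[]~(a | ~c), w0
5. ~[]~[]~(a | ~c), w0
6. a | ~c, w1
7. ~c, w1
8. []~(a | ~c), w2
9. ~(a | ~c), w0
10. ~a, w0
11. c, w0
12. ~(a | ~c), w1
13. ~a, w1
14. c, w1
Accessibility: w0Rw0, w0Rw1, w0Rw2, w1Rw0, w1Rw1, w1Rw2, w2Rw0, w2Rw1, w2Rw2
Branch closes: c and ~c both at w1.
(One branch shown.) All branches close.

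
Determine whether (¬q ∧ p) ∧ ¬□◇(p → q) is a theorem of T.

Tableau for the negation ¬((¬q ∧ p) ∧ ¬□◇(p → q)):
1. ¬((¬q ∧ p) ∧ ¬□◇(p → q)), 0
2. □◇(p → q), 0   [¬∧-rule on 1 (branches; this branch)]
3. ◇(p → q), 0   [□-rule on 2 via 0R0]
4. p → q, 1   [◇-rule on 3: fresh world 1, 0R1]
5. ◇(p → q), 1   [□-rule on 2 via 0R1]
6. q, 1   [→-rule on 4 (branches; this branch)]
7. p → q, 2   [◇-rule on 5: fresh world 2, 1R2]
8. q, 2   [→-rule on 7 (branches; this branch)]
Accessibility: 0R0, 0R1, 1R1, 1R2, 2R2
The negation has an open branch (countermodel exists).

No, not valid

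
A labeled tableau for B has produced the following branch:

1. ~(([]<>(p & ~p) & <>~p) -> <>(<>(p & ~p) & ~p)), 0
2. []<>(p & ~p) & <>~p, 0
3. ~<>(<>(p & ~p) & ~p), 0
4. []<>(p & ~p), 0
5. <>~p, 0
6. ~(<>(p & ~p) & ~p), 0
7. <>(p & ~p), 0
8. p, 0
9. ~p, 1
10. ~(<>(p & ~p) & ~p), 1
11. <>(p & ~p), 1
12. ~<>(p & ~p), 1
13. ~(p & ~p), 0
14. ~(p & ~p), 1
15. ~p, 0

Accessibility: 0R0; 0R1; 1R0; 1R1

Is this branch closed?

Yes, closed

Both p and ~p appear at 0.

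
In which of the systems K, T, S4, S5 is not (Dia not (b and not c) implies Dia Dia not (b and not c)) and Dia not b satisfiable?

K

K-tableau for the formula:
1. not (Dia not (b and not c) implies Dia Dia not (b and not c)) and Dia not b, 0
2. not (Dia not (b and not c) implies Dia Dia not (b and not c)), 0   [and-rule on 1]
3. Dia not b, 0   [and-rule on 1]
4. Dia not (b and not c), 0   [neg-implies-rule on 2]
5. not Dia Dia not (b and not c), 0   [neg-implies-rule on 2]
6. not b, 1   [Dia-rule on 3: fresh world 1, 0R1]
7. not Dia not (b and not c), 1   [neg-Dia-rule on 5 via 0R1]
8. not (b and not c), 2   [Dia-rule on 4: fresh world 2, 0R2]
9. not Dia not (b and not c), 2   [neg-Dia-rule on 5 via 0R2]
10. c, 2   [neg-and-rule on 8 (branches; this branch)]
Accessibility: 0R1, 0R2
Complete open branch: satisfiable in K.
T-tableau for the formula:
1. not (Dia not (b and not c) implies Dia Dia not (b and not c)) and Dia not b, 0
2. not (Dia not (b and not c) implies Dia Dia not (b and not c)), 0   [and-rule on 1]
3. Dia not b, 0   [and-rule on 1]
4. Dia not (b and not c), 0   [neg-implies-rule on 2]
5. not Dia Dia not (b and not c), 0   [neg-implies-rule on 2]
6. not Dia not (b and not c), 0   [neg-Dia-rule on 5 via 0R0]
7. b and not c, 0   [neg-Dia-rule on 6 via 0R0]
8. b, 0   [and-rule on 7]
9. not c, 0   [and-rule on 7]
10. not b, 1   [Dia-rule on 3: fresh world 1, 0R1]
11. not Dia not (b and not c), 1   [neg-Dia-rule on 5 via 0R1]
12. b and not c, 1   [neg-Dia-rule on 6 via 0R1]
13. b, 1   [and-rule on 12]
14. not c, 1   [and-rule on 12]
Accessibility: 0R0, 0R1, 1R1
Branch closes: b and not b both at 1.
Every branch closes (one shown): unsatisfiable in T, hence also in S4, S5 (every S4/S5-frame is a T-frame).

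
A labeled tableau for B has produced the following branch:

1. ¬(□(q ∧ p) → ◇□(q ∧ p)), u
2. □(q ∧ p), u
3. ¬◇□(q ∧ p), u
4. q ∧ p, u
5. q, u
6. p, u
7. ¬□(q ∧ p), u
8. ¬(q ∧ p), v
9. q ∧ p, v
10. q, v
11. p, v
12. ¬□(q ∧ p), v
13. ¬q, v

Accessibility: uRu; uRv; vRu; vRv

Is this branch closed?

Yes, closed

Both q and ¬q appear at v.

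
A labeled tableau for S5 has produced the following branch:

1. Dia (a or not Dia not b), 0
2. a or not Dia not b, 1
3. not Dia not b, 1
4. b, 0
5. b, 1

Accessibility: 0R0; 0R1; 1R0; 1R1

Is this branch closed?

No, open

No world carries both an atom and its negation.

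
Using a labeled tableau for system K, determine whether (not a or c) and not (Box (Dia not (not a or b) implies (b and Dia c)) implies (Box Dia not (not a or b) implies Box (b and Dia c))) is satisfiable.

1. (not a or c) and not (Box (Dia not (not a or b) implies (b and Dia c)) implies (Box Dia not (not a or b) implies Box (b and Dia c))), 0
2. not a or c, 0   [and-rule on 1]
3. not (Box (Dia not (not a or b) implies (b and Dia c)) implies (Box Dia not (not a or b) implies Box (b and Dia c))), 0   [and-rule on 1]
4. Box (Dia not (not a or b) implies (b and Dia c)), 0   [neg-implies-rule on 3]
5. not (Box Dia not (not a or b) implies Box (b and Dia c)), 0   [neg-implies-rule on 3]
6. Box Dia not (not a or b), 0   [neg-implies-rule on 5]
7. not Box (b and Dia c), 0   [neg-implies-rule on 5]
8. c, 0   [or-rule on 2 (branches; this branch)]
9. not (b and Dia c), 1   [neg-Box-rule on 7: fresh world 1, 0R1]
10. Dia not (not a or b) implies (b and Dia c), 1   [Box-rule on 4 via 0R1]
11. Dia not (not a or b), 1   [Box-rule on 6 via 0R1]
12. not Dia c, 1   [neg-and-rule on 9 (branches; this branch)]
13. b and Dia c, 1   [implies-rule on 10 (branches; this branch)]
14. b, 1   [and-rule on 13]
15. Dia c, 1   [and-rule on 13]
16. not (not a or b), 2   [Dia-rule on 11: fresh world 2, 1R2]
17. a, 2   [neg-or-rule on 16]
18. not b, 2   [neg-or-rule on 16]
19. not c, 2   [neg-Dia-rule on 12 via 1R2]
20. c, 3   [Dia-rule on 15: fresh world 3, 1R3]
21. not c, 3   [neg-Dia-rule on 12 via 1R3]
Accessibility: 0R1, 1R2, 1R3
Branch closes: c and not c both at 3.
(One branch shown.) All branches close.

No, unsatisfiable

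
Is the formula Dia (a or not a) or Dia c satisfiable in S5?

Satisfiable (open branch found)

1. Dia (a or not a) or Dia c, u
2. Dia c, u   [or-rule on 1 (branches; this branch)]
3. c, v   [Dia-rule on 2: fresh world v, uRv]
Accessibility: uRu, uRv, vRu, vRv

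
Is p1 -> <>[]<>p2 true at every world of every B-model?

Tableau for the negation ~(p1 -> <>[]<>p2):
1. ~(p1 -> <>[]<>p2), w0
2. p1, w0   [~->-rule on 1]
3. ~<>[]<>p2, w0   [~->-rule on 1]
4. ~[]<>p2, w0   [~<>-rule on 3 via w0Rw0]
5. ~<>p2, w1   [~[]-rule on 4: fresh world w1, w0Rw1]
6. ~[]<>p2, w1   [~<>-rule on 3 via w0Rw1]
7. ~p2, w0   [~<>-rule on 5 via w1Rw0]
8. ~p2, w1   [~<>-rule on 5 via w1Rw1]
9. ~<>p2, w2   [~[]-rule on 6: fresh world w2, w1Rw2]
10. ~p2, w2   [~<>-rule on 5 via w1Rw2]
Accessibility: w0Rw0, w0Rw1, w1Rw0, w1Rw1, w1Rw2, w2Rw1, w2Rw2
The negation has an open branch (countermodel exists).

No, not valid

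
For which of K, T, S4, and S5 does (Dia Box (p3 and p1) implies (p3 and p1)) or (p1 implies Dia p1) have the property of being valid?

T, S4, S5

K-tableau for the negation not ((Dia Box (p3 and p1) implies (p3 and p1)) or (p1 implies Dia p1)):
1. not ((Dia Box (p3 and p1) implies (p3 and p1)) or (p1 implies Dia p1)), u
2. not (Dia Box (p3 and p1) implies (p3 and p1)), u   [neg-or-rule on 1]
3. not (p1 implies Dia p1), u   [neg-or-rule on 1]
4. Dia Box (p3 and p1), u   [neg-implies-rule on 2]
5. not (p3 and p1), u   [neg-implies-rule on 2]
6. p1, u   [neg-implies-rule on 3]
7. not Dia p1, u   [neg-implies-rule on 3]
8. not p3, u   [neg-and-rule on 5 (branches; this branch)]
9. Box (p3 and p1), v   [Dia-rule on 4: fresh world v, uRv]
10. not p1, v   [neg-Dia-rule on 7 via uRv]
Accessibility: uRv
Complete open branch: countermodel on a K-frame, so not valid in K.
T-tableau for the negation not ((Dia Box (p3 and p1) implies (p3 and p1)) or (p1 implies Dia p1)):
1. not ((Dia Box (p3 and p1) implies (p3 and p1)) or (p1 implies Dia p1)), u
2. not (Dia Box (p3 and p1) implies (p3 and p1)), u   [neg-or-rule on 1]
3. not (p1 implies Dia p1), u   [neg-or-rule on 1]
4. Dia Box (p3 and p1), u   [neg-implies-rule on 2]
5. not (p3 and p1), u   [neg-implies-rule on 2]
6. p1, u   [neg-implies-rule on 3]
7. not Dia p1, u   [neg-implies-rule on 3]
8. not p1, u   [neg-Dia-rule on 7 via uRu]
Accessibility: uRu
Branch closes: p1 and not p1 both at u.
Every branch closes (one shown): valid in T, hence also in S4, S5 (every theorem of T is a theorem of S4 and S5).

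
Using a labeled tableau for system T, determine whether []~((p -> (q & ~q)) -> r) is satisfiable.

1. []~((p -> (q & ~q)) -> r), 0
2. ~((p -> (q & ~q)) -> r), 0
3. p -> (q & ~q), 0
4. ~r, 0
5. ~p, 0
Accessibility: 0R0

Satisfiable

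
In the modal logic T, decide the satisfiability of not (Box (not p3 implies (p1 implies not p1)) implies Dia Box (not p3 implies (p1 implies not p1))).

1. not (Box (not p3 implies (p1 implies not p1)) implies Dia Box (not p3 implies (p1 implies not p1))), 0
2. Box (not p3 implies (p1 implies not p1)), 0
3. not Dia Box (not p3 implies (p1 implies not p1)), 0
4. not p3 implies (p1 implies not p1), 0
5. not Box (not p3 implies (p1 implies not p1)), 0
6. p1 implies not p1, 0
7. not p1, 0
8. not (not p3 implies (p1 implies not p1)), 1
9. not p3, 1
10. not (p1 implies not p1), 1
11. p1, 1
12. not p3 implies (p1 implies not p1), 1
13. not Box (not p3 implies (p1 implies not p1)), 1
14. p1 implies not p1, 1
15. not p1, 1
Accessibility: 0R0, 0R1, 1R1
Branch closes: p1 and not p1 both at 1.
Every branch closes; the branch above is one of them.

No, unsatisfiable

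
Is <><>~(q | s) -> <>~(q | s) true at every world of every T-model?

Invalid (countermodel exists)

Tableau for the negation ~(<><>~(q | s) -> <>~(q | s)):
1. ~(<><>~(q | s) -> <>~(q | s)), 0
2. <><>~(q | s), 0
3. ~<>~(q | s), 0
4. q | s, 0
5. s, 0
6. <>~(q | s), 1
7. q | s, 1
8. s, 1
9. ~(q | s), 2
10. ~q, 2
11. ~s, 2
Accessibility: 0R0, 0R1, 1R1, 1R2, 2R2
The negation has an open branch (countermodel exists).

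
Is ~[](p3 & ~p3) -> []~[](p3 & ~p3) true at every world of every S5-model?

Valid

Tableau for the negation ~(~[](p3 & ~p3) -> []~[](p3 & ~p3)):
1. ~(~[](p3 & ~p3) -> []~[](p3 & ~p3)), 0
2. ~[](p3 & ~p3), 0
3. ~[]~[](p3 & ~p3), 0
4. ~(p3 & ~p3), 1
5. p3, 1
6. [](p3 & ~p3), 2
7. p3 & ~p3, 0
8. p3, 0
9. ~p3, 0
Accessibility: 0R0, 0R1, 0R2, 1R0, 1R1, 1R2, 2R0, 2R1, 2R2
Branch closes: p3 and ~p3 both at 0.
All branches of the negation close; one closing branch shown above.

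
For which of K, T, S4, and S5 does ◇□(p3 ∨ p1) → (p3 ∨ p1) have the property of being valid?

S5

S5-tableau for the negation ¬(◇□(p3 ∨ p1) → (p3 ∨ p1)):
1. ¬(◇□(p3 ∨ p1) → (p3 ∨ p1)), 0
2. ◇□(p3 ∨ p1), 0   [¬→-rule on 1]
3. ¬(p3 ∨ p1), 0   [¬→-rule on 1]
4. ¬p3, 0   [¬∨-rule on 3]
5. ¬p1, 0   [¬∨-rule on 3]
6. □(p3 ∨ p1), 1   [◇-rule on 2: fresh world 1, 0R1]
7. p3 ∨ p1, 0   [□-rule on 6 via 1R0]
8. p3 ∨ p1, 1   [□-rule on 6 via 1R1]
9. p1, 0   [∨-rule on 7 (branches; this branch)]
Accessibility: 0R0, 0R1, 1R0, 1R1
Branch closes: p1 and ¬p1 both at 0.
Every branch closes (one shown): valid in S5.
S4-tableau for the negation ¬(◇□(p3 ∨ p1) → (p3 ∨ p1)):
1. ¬(◇□(p3 ∨ p1) → (p3 ∨ p1)), 0
2. ◇□(p3 ∨ p1), 0   [¬→-rule on 1]
3. ¬(p3 ∨ p1), 0   [¬→-rule on 1]
4. ¬p3, 0   [¬∨-rule on 3]
5. ¬p1, 0   [¬∨-rule on 3]
6. □(p3 ∨ p1), 1   [◇-rule on 2: fresh world 1, 0R1]
7. p3 ∨ p1, 1   [□-rule on 6 via 1R1]
8. p1, 1   [∨-rule on 7 (branches; this branch)]
Accessibility: 0R0, 0R1, 1R1
Complete open branch: countermodel on an S4-frame, so not valid in S4, nor in K, T (the same frame is also a K-frame and a T-frame).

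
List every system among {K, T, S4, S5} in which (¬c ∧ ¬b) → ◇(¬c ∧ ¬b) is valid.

K-tableau for the negation ¬((¬c ∧ ¬b) → ◇(¬c ∧ ¬b)):
1. ¬((¬c ∧ ¬b) → ◇(¬c ∧ ¬b)), w0
2. ¬c ∧ ¬b, w0   [¬→-rule on 1]
3. ¬◇(¬c ∧ ¬b), w0   [¬→-rule on 1]
4. ¬c, w0   [∧-rule on 2]
5. ¬b, w0   [∧-rule on 2]
Complete open branch: countermodel on a K-frame, so not valid in K.
T-tableau for the negation ¬((¬c ∧ ¬b) → ◇(¬c ∧ ¬b)):
1. ¬((¬c ∧ ¬b) → ◇(¬c ∧ ¬b)), w0
2. ¬c ∧ ¬b, w0   [¬→-rule on 1]
3. ¬◇(¬c ∧ ¬b), w0   [¬→-rule on 1]
4. ¬c, w0   [∧-rule on 2]
5. ¬b, w0   [∧-rule on 2]
6. ¬(¬c ∧ ¬b), w0   [¬◇-rule on 3 via w0Rw0]
7. b, w0   [¬∧-rule on 6 (branches; this branch)]
Accessibility: w0Rw0
Branch closes: b and ¬b both at w0.
Every branch closes (one shown): valid in T, hence also in S4, S5 (every theorem of T is a theorem of S4 and S5).

T, S4, S5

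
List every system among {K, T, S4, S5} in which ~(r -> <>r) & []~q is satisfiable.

K

K-tableau for the formula:
1. ~(r -> <>r) & []~q, u
2. ~(r -> <>r), u
3. []~q, u
4. r, u
5. ~<>r, u
Complete open branch: satisfiable in K.
T-tableau for the formula:
1. ~(r -> <>r) & []~q, u
2. ~(r -> <>r), u
3. []~q, u
4. r, u
5. ~<>r, u
6. ~q, u
7. ~r, u
Accessibility: uRu
Branch closes: r and ~r both at u.
Every branch closes (one shown): unsatisfiable in T, hence also in S4, S5 (every S4/S5-frame is a T-frame).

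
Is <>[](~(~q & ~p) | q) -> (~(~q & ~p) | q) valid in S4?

No, not valid

Tableau for the negation ~(<>[](~(~q & ~p) | q) -> (~(~q & ~p) | q)):
1. ~(<>[](~(~q & ~p) | q) -> (~(~q & ~p) | q)), u
2. <>[](~(~q & ~p) | q), u
3. ~(~(~q & ~p) | q), u
4. ~q & ~p, u
5. ~q, u
6. ~p, u
7. [](~(~q & ~p) | q), v
8. ~(~q & ~p) | q, v
9. q, v
Accessibility: uRu, uRv, vRv
The negation has an open branch (countermodel exists).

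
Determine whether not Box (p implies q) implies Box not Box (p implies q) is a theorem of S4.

No, not valid

Tableau for the negation not (not Box (p implies q) implies Box not Box (p implies q)):
1. not (not Box (p implies q) implies Box not Box (p implies q)), u
2. not Box (p implies q), u
3. not Box not Box (p implies q), u
4. not (p implies q), v
5. p, v
6. not q, v
7. Box (p implies q), w
8. p implies q, w
9. q, w
Accessibility: uRu, uRv, uRw, vRv, wRw
The negation has an open branch (countermodel exists).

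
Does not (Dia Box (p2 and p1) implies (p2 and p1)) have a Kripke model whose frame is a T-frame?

Yes, satisfiable

1. not (Dia Box (p2 and p1) implies (p2 and p1)), u
2. Dia Box (p2 and p1), u
3. not (p2 and p1), u
4. not p1, u
5. Box (p2 and p1), v
6. p2 and p1, v
7. p2, v
8. p1, v
Accessibility: uRu, uRv, vRv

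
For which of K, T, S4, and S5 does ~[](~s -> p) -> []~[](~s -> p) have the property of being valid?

S4-tableau for the negation ~(~[](~s -> p) -> []~[](~s -> p)):
1. ~(~[](~s -> p) -> []~[](~s -> p)), w0
2. ~[](~s -> p), w0
3. ~[]~[](~s -> p), w0
4. ~(~s -> p), w1
5. ~s, w1
6. ~p, w1
7. [](~s -> p), w2
8. ~s -> p, w2
9. p, w2
Accessibility: w0Rw0, w0Rw1, w0Rw2, w1Rw1, w2Rw2
Complete open branch: countermodel on an S4-frame, so not valid in S4, nor in K, T (the same frame is also a K-frame and a T-frame).
S5-tableau for the negation ~(~[](~s -> p) -> []~[](~s -> p)):
1. ~(~[](~s -> p) -> []~[](~s -> p)), w0
2. ~[](~s -> p), w0
3. ~[]~[](~s -> p), w0
4. ~(~s -> p), w1
5. ~s, w1
6. ~p, w1
7. [](~s -> p), w2
8. ~s -> p, w0
9. ~s -> p, w1
10. ~s -> p, w2
11. p, w0
12. p, w1
Accessibility: w0Rw0, w0Rw1, w0Rw2, w1Rw0, w1Rw1, w1Rw2, w2Rw0, w2Rw1, w2Rw2
Branch closes: p and ~p both at w1.
Every branch closes (one shown): valid in S5.

S5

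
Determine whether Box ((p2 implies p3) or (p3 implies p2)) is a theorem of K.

Valid

Tableau for the negation not Box ((p2 implies p3) or (p3 implies p2)):
1. not Box ((p2 implies p3) or (p3 implies p2)), w0
2. not ((p2 implies p3) or (p3 implies p2)), w1   [neg-Box-rule on 1: fresh world w1, w0Rw1]
3. not (p2 implies p3), w1   [neg-or-rule on 2]
4. not (p3 implies p2), w1   [neg-or-rule on 2]
5. p2, w1   [neg-implies-rule on 3]
6. not p3, w1   [neg-implies-rule on 3]
7. p3, w1   [neg-implies-rule on 4]
8. not p2, w1   [neg-implies-rule on 4]
Accessibility: w0Rw1
Branch closes: p3 and not p3 both at w1.
All branches of the negation close; one closing branch shown above.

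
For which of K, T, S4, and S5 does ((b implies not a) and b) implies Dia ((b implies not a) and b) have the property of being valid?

K-tableau for the negation not (((b implies not a) and b) implies Dia ((b implies not a) and b)):
1. not (((b implies not a) and b) implies Dia ((b implies not a) and b)), 0
2. (b implies not a) and b, 0   [neg-implies-rule on 1]
3. not Dia ((b implies not a) and b), 0   [neg-implies-rule on 1]
4. b implies not a, 0   [and-rule on 2]
5. b, 0   [and-rule on 2]
6. not a, 0   [implies-rule on 4 (branches; this branch)]
Complete open branch: countermodel on a K-frame, so not valid in K.
T-tableau for the negation not (((b implies not a) and b) implies Dia ((b implies not a) and b)):
1. not (((b implies not a) and b) implies Dia ((b implies not a) and b)), 0
2. (b implies not a) and b, 0   [neg-implies-rule on 1]
3. not Dia ((b implies not a) and b), 0   [neg-implies-rule on 1]
4. b implies not a, 0   [and-rule on 2]
5. b, 0   [and-rule on 2]
6. not ((b implies not a) and b), 0   [neg-Dia-rule on 3 via 0R0]
7. not a, 0   [implies-rule on 4 (branches; this branch)]
8. not (b implies not a), 0   [neg-and-rule on 6 (branches; this branch)]
9. a, 0   [neg-implies-rule on 8]
Accessibility: 0R0
Branch closes: a and not a both at 0.
Every branch closes (one shown): valid in T, hence also in S4, S5 (every theorem of T is a theorem of S4 and S5).

T, S4, S5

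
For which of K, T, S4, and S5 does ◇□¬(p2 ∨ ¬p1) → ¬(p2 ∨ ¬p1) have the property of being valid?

S4-tableau for the negation ¬(◇□¬(p2 ∨ ¬p1) → ¬(p2 ∨ ¬p1)):
1. ¬(◇□¬(p2 ∨ ¬p1) → ¬(p2 ∨ ¬p1)), 0
2. ◇□¬(p2 ∨ ¬p1), 0
3. p2 ∨ ¬p1, 0
4. ¬p1, 0
5. □¬(p2 ∨ ¬p1), 1
6. ¬(p2 ∨ ¬p1), 1
7. ¬p2, 1
8. p1, 1
Accessibility: 0R0, 0R1, 1R1
Complete open branch: countermodel on an S4-frame, so not valid in S4, nor in K, T (the same frame is also a K-frame and a T-frame).
S5-tableau for the negation ¬(◇□¬(p2 ∨ ¬p1) → ¬(p2 ∨ ¬p1)):
1. ¬(◇□¬(p2 ∨ ¬p1) → ¬(p2 ∨ ¬p1)), 0
2. ◇□¬(p2 ∨ ¬p1), 0
3. p2 ∨ ¬p1, 0
4. ¬p1, 0
5. □¬(p2 ∨ ¬p1), 1
6. ¬(p2 ∨ ¬p1), 0
7. ¬p2, 0
8. p1, 0
Accessibility: 0R0, 0R1, 1R0, 1R1
Branch closes: p1 and ¬p1 both at 0.
Every branch closes (one shown): valid in S5.

S5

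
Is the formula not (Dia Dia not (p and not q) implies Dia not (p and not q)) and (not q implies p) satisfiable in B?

1. not (Dia Dia not (p and not q) implies Dia not (p and not q)) and (not q implies p), w0
2. not (Dia Dia not (p and not q) implies Dia not (p and not q)), w0
3. not q implies p, w0
4. Dia Dia not (p and not q), w0
5. not Dia not (p and not q), w0
6. p and not q, w0
7. p, w0
8. not q, w0
9. Dia not (p and not q), w1
10. p and not q, w1
11. p, w1
12. not q, w1
13. not (p and not q), w2
14. q, w2
Accessibility: w0Rw0, w0Rw1, w1Rw0, w1Rw1, w1Rw2, w2Rw1, w2Rw2

Yes, satisfiable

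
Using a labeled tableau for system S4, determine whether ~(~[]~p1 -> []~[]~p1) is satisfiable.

Satisfiable (open branch found)

1. ~(~[]~p1 -> []~[]~p1), w0
2. ~[]~p1, w0   [~->-rule on 1]
3. ~[]~[]~p1, w0   [~->-rule on 1]
4. p1, w1   [~[]-rule on 2: fresh world w1, w0Rw1]
5. []~p1, w2   [~[]-rule on 3: fresh world w2, w0Rw2]
6. ~p1, w2   [[]-rule on 5 via w2Rw2]
Accessibility: w0Rw0, w0Rw1, w0Rw2, w1Rw1, w2Rw2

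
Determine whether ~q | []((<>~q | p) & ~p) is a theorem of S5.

No, not valid

Tableau for the negation ~(~q | []((<>~q | p) & ~p)):
1. ~(~q | []((<>~q | p) & ~p)), 0
2. q, 0   [~|-rule on 1]
3. ~[]((<>~q | p) & ~p), 0   [~|-rule on 1]
4. ~((<>~q | p) & ~p), 1   [~[]-rule on 3: fresh world 1, 0R1]
5. p, 1   [~&-rule on 4 (branches; this branch)]
Accessibility: 0R0, 0R1, 1R0, 1R1
The negation has an open branch (countermodel exists).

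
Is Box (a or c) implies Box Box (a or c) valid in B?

Tableau for the negation not (Box (a or c) implies Box Box (a or c)):
1. not (Box (a or c) implies Box Box (a or c)), w0
2. Box (a or c), w0
3. not Box Box (a or c), w0
4. a or c, w0
5. c, w0
6. not Box (a or c), w1
7. a or c, w1
8. c, w1
9. not (a or c), w2
10. not a, w2
11. not c, w2
Accessibility: w0Rw0, w0Rw1, w1Rw0, w1Rw1, w1Rw2, w2Rw1, w2Rw2
The negation has an open branch (countermodel exists).

Not valid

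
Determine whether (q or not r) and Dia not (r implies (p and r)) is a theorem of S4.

No, not valid

Tableau for the negation not ((q or not r) and Dia not (r implies (p and r))):
1. not ((q or not r) and Dia not (r implies (p and r))), 0
2. not Dia not (r implies (p and r)), 0
3. r implies (p and r), 0
4. p and r, 0
5. p, 0
6. r, 0
Accessibility: 0R0
The negation has an open branch (countermodel exists).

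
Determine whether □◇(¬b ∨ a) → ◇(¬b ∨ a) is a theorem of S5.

Valid in S5

Tableau for the negation ¬(□◇(¬b ∨ a) → ◇(¬b ∨ a)):
1. ¬(□◇(¬b ∨ a) → ◇(¬b ∨ a)), 0
2. □◇(¬b ∨ a), 0
3. ¬◇(¬b ∨ a), 0
4. ◇(¬b ∨ a), 0
5. ¬(¬b ∨ a), 0
6. b, 0
7. ¬a, 0
8. ¬b ∨ a, 1
9. ◇(¬b ∨ a), 1
10. ¬(¬b ∨ a), 1
11. b, 1
12. ¬a, 1
13. a, 1
Accessibility: 0R0, 0R1, 1R0, 1R1
Branch closes: a and ¬a both at 1.
All branches of the negation close; one closing branch shown above.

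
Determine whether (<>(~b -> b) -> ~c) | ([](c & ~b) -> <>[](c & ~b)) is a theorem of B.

Valid in B

Tableau for the negation ~((<>(~b -> b) -> ~c) | ([](c & ~b) -> <>[](c & ~b))):
1. ~((<>(~b -> b) -> ~c) | ([](c & ~b) -> <>[](c & ~b))), 0
2. ~(<>(~b -> b) -> ~c), 0   [~|-rule on 1]
3. ~([](c & ~b) -> <>[](c & ~b)), 0   [~|-rule on 1]
4. <>(~b -> b), 0   [~->-rule on 2]
5. c, 0   [~->-rule on 2]
6. [](c & ~b), 0   [~->-rule on 3]
7. ~<>[](c & ~b), 0   [~->-rule on 3]
8. c & ~b, 0   [[]-rule on 6 via 0R0]
9. ~b, 0   [&-rule on 8]
10. ~[](c & ~b), 0   [~<>-rule on 7 via 0R0]
11. ~b -> b, 1   [<>-rule on 4: fresh world 1, 0R1]
12. c & ~b, 1   [[]-rule on 6 via 0R1]
13. c, 1   [&-rule on 12]
14. ~b, 1   [&-rule on 12]
15. ~[](c & ~b), 1   [~<>-rule on 7 via 0R1]
16. b, 1   [->-rule on 11 (branches; this branch)]
Accessibility: 0R0, 0R1, 1R0, 1R1
Branch closes: b and ~b both at 1.
Every branch of the negation's tableau closes; the branch above is one of them.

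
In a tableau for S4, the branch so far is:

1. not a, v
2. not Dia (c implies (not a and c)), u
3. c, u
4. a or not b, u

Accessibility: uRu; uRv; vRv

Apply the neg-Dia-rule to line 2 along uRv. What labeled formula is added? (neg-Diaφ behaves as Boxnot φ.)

not (c implies (not a and c)), v

neg-Diaφ behaves as Boxnot φ: propagate the negated body to each accessible world.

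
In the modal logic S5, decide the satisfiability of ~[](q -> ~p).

1. ~[](q -> ~p), 0
2. ~(q -> ~p), 1
3. q, 1
4. p, 1
Accessibility: 0R0, 0R1, 1R0, 1R1

Satisfiable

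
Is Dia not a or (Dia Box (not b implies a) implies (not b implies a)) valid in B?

Tableau for the negation not (Dia not a or (Dia Box (not b implies a) implies (not b implies a))):
1. not (Dia not a or (Dia Box (not b implies a) implies (not b implies a))), 0
2. not Dia not a, 0
3. not (Dia Box (not b implies a) implies (not b implies a)), 0
4. Dia Box (not b implies a), 0
5. not (not b implies a), 0
6. not b, 0
7. not a, 0
8. a, 0
Accessibility: 0R0
Branch closes: a and not a both at 0.
All branches of the negation close; one closing branch shown above.

Yes, valid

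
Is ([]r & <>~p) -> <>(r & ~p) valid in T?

Tableau for the negation ~(([]r & <>~p) -> <>(r & ~p)):
1. ~(([]r & <>~p) -> <>(r & ~p)), 0
2. []r & <>~p, 0   [~->-rule on 1]
3. ~<>(r & ~p), 0   [~->-rule on 1]
4. []r, 0   [&-rule on 2]
5. <>~p, 0   [&-rule on 2]
6. ~(r & ~p), 0   [~<>-rule on 3 via 0R0]
7. r, 0   [[]-rule on 4 via 0R0]
8. p, 0   [~&-rule on 6 (branches; this branch)]
9. ~p, 1   [<>-rule on 5: fresh world 1, 0R1]
10. ~(r & ~p), 1   [~<>-rule on 3 via 0R1]
11. r, 1   [[]-rule on 4 via 0R1]
12. p, 1   [~&-rule on 10 (branches; this branch)]
Accessibility: 0R0, 0R1, 1R1
Branch closes: p and ~p both at 1.
Every branch of the negation's tableau closes; the branch above is one of them.

Valid in T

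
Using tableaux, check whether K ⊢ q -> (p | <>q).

Not valid

Tableau for the negation ~(q -> (p | <>q)):
1. ~(q -> (p | <>q)), u
2. q, u   [~->-rule on 1]
3. ~(p | <>q), u   [~->-rule on 1]
4. ~p, u   [~|-rule on 3]
5. ~<>q, u   [~|-rule on 3]
The negation has an open branch (countermodel exists).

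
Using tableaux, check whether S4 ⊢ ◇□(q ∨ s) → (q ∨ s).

Tableau for the negation ¬(◇□(q ∨ s) → (q ∨ s)):
1. ¬(◇□(q ∨ s) → (q ∨ s)), w0
2. ◇□(q ∨ s), w0   [¬→-rule on 1]
3. ¬(q ∨ s), w0   [¬→-rule on 1]
4. ¬q, w0   [¬∨-rule on 3]
5. ¬s, w0   [¬∨-rule on 3]
6. □(q ∨ s), w1   [◇-rule on 2: fresh world w1, w0Rw1]
7. q ∨ s, w1   [□-rule on 6 via w1Rw1]
8. s, w1   [∨-rule on 7 (branches; this branch)]
Accessibility: w0Rw0, w0Rw1, w1Rw1
The negation has an open branch (countermodel exists).

Not valid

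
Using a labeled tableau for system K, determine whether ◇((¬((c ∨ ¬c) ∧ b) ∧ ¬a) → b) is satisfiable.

1. ◇((¬((c ∨ ¬c) ∧ b) ∧ ¬a) → b), w0
2. (¬((c ∨ ¬c) ∧ b) ∧ ¬a) → b, w1   [◇-rule on 1: fresh world w1, w0Rw1]
3. b, w1   [→-rule on 2 (branches; this branch)]
Accessibility: w0Rw1

Satisfiable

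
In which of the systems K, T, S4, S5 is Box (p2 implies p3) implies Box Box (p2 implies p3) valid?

S4, S5

T-tableau for the negation not (Box (p2 implies p3) implies Box Box (p2 implies p3)):
1. not (Box (p2 implies p3) implies Box Box (p2 implies p3)), 0
2. Box (p2 implies p3), 0
3. not Box Box (p2 implies p3), 0
4. p2 implies p3, 0
5. p3, 0
6. not Box (p2 implies p3), 1
7. p2 implies p3, 1
8. p3, 1
9. not (p2 implies p3), 2
10. p2, 2
11. not p3, 2
Accessibility: 0R0, 0R1, 1R1, 1R2, 2R2
Complete open branch: countermodel on a T-frame, so not valid in T, nor in K (the same frame is also a K-frame).
S4-tableau for the negation not (Box (p2 implies p3) implies Box Box (p2 implies p3)):
1. not (Box (p2 implies p3) implies Box Box (p2 implies p3)), 0
2. Box (p2 implies p3), 0
3. not Box Box (p2 implies p3), 0
4. p2 implies p3, 0
5. p3, 0
6. not Box (p2 implies p3), 1
7. p2 implies p3, 1
8. p3, 1
9. not (p2 implies p3), 2
10. p2, 2
11. not p3, 2
12. p2 implies p3, 2
13. p3, 2
Accessibility: 0R0, 0R1, 0R2, 1R1, 1R2, 2R2
Branch closes: p3 and not p3 both at 2.
Every branch closes (one shown): valid in S4, hence also in S5 (every theorem of S4 is a theorem of S5).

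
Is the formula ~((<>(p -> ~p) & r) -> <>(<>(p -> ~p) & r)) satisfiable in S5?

Unsatisfiable

1. ~((<>(p -> ~p) & r) -> <>(<>(p -> ~p) & r)), 0
2. <>(p -> ~p) & r, 0   [~->-rule on 1]
3. ~<>(<>(p -> ~p) & r), 0   [~->-rule on 1]
4. <>(p -> ~p), 0   [&-rule on 2]
5. r, 0   [&-rule on 2]
6. ~(<>(p -> ~p) & r), 0   [~<>-rule on 3 via 0R0]
7. ~<>(p -> ~p), 0   [~&-rule on 6 (branches; this branch)]
8. ~(p -> ~p), 0   [~<>-rule on 7 via 0R0]
9. p, 0   [~->-rule on 8]
10. p -> ~p, 1   [<>-rule on 4: fresh world 1, 0R1]
11. ~(<>(p -> ~p) & r), 1   [~<>-rule on 3 via 0R1]
12. ~(p -> ~p), 1   [~<>-rule on 7 via 0R1]
13. p, 1   [~->-rule on 12]
14. ~p, 1   [->-rule on 10 (branches; this branch)]
Accessibility: 0R0, 0R1, 1R0, 1R1
Branch closes: p and ~p both at 1.
(One branch shown.) All branches close.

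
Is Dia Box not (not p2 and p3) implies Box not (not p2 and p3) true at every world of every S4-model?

Invalid (countermodel exists)

Tableau for the negation not (Dia Box not (not p2 and p3) implies Box not (not p2 and p3)):
1. not (Dia Box not (not p2 and p3) implies Box not (not p2 and p3)), u
2. Dia Box not (not p2 and p3), u
3. not Box not (not p2 and p3), u
4. Box not (not p2 and p3), v
5. not (not p2 and p3), v
6. not p3, v
7. not p2 and p3, w
8. not p2, w
9. p3, w
Accessibility: uRu, uRv, uRw, vRv, wRw
The negation has an open branch (countermodel exists).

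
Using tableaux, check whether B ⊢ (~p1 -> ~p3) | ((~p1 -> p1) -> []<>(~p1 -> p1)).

Valid

Tableau for the negation ~((~p1 -> ~p3) | ((~p1 -> p1) -> []<>(~p1 -> p1))):
1. ~((~p1 -> ~p3) | ((~p1 -> p1) -> []<>(~p1 -> p1))), w0
2. ~(~p1 -> ~p3), w0   [~|-rule on 1]
3. ~((~p1 -> p1) -> []<>(~p1 -> p1)), w0   [~|-rule on 1]
4. ~p1, w0   [~->-rule on 2]
5. p3, w0   [~->-rule on 2]
6. ~p1 -> p1, w0   [~->-rule on 3]
7. ~[]<>(~p1 -> p1), w0   [~->-rule on 3]
8. p1, w0   [->-rule on 6 (branches; this branch)]
Accessibility: w0Rw0
Branch closes: p1 and ~p1 both at w0.
All branches of the negation close; one closing branch shown above.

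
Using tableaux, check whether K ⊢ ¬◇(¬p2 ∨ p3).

Tableau for the negation ◇(¬p2 ∨ p3):
1. ◇(¬p2 ∨ p3), w0
2. ¬p2 ∨ p3, w1   [◇-rule on 1: fresh world w1, w0Rw1]
3. p3, w1   [∨-rule on 2 (branches; this branch)]
Accessibility: w0Rw1
The negation has an open branch (countermodel exists).

Invalid (countermodel exists)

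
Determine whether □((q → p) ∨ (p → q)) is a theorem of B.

Yes, valid

Tableau for the negation ¬□((q → p) ∨ (p → q)):
1. ¬□((q → p) ∨ (p → q)), u
2. ¬((q → p) ∨ (p → q)), v
3. ¬(q → p), v
4. ¬(p → q), v
5. q, v
6. ¬p, v
7. p, v
8. ¬q, v
Accessibility: uRu, uRv, vRu, vRv
Branch closes: p and ¬p both at v.
All branches of the negation close; one closing branch shown above.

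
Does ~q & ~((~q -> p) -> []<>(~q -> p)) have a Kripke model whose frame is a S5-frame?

Unsatisfiable

1. ~q & ~((~q -> p) -> []<>(~q -> p)), 0
2. ~q, 0   [&-rule on 1]
3. ~((~q -> p) -> []<>(~q -> p)), 0   [&-rule on 1]
4. ~q -> p, 0   [~->-rule on 3]
5. ~[]<>(~q -> p), 0   [~->-rule on 3]
6. p, 0   [->-rule on 4 (branches; this branch)]
7. ~<>(~q -> p), 1   [~[]-rule on 5: fresh world 1, 0R1]
8. ~(~q -> p), 0   [~<>-rule on 7 via 1R0]
9. ~p, 0   [~->-rule on 8]
Accessibility: 0R0, 0R1, 1R0, 1R1
Branch closes: p and ~p both at 0.
All branches of the tableau close; one closing branch shown above.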